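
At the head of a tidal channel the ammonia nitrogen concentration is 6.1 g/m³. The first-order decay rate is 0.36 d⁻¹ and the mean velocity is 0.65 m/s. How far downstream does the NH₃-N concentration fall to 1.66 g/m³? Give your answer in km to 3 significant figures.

203 km

From C = C₀·e^(−kt), t = ln(C₀/C)/k = ln(6.1/1.66)/0.36 = 1.301/0.36 = 3.615 d.
Distance = v·t = 0.65 m/s × 3.124e+05 s = 2.03e+05 m = 203 km.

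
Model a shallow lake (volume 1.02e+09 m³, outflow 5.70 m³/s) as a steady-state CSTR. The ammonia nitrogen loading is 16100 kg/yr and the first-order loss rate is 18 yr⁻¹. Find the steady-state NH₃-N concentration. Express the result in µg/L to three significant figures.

0.868 µg/L

Outflow Q = 5.70 m³/s × 3.156e+07 s/yr = 1.799e+08 m³/yr.
Steady-state CSTR mass balance: W = Q·C + k·V·C, so C = W/(Q + kV).
Q + kV = 1.799e+08 + 18·1.02e+09 = 1.854e+10 m³/yr.
C = 16100/1.854e+10 = 8.684e-07 kg/m³ = 0.0008684 mg/L = 0.8684 µg/L.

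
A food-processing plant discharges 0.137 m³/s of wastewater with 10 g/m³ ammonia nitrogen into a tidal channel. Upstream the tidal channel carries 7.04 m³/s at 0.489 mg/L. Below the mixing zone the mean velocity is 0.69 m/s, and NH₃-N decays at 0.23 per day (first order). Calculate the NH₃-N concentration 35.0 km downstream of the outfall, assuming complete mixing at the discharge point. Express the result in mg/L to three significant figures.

0.586 mg/L

After complete mixing, C₀ = (0.137·10 + 7.04·0.489) / 7.177 = 0.6706 mg/L.
Travel time t = 3.5e+04 m / 0.69 m/s = 5.072e+04 s = 0.5871 d.
C = 0.6706·exp(−0.23·0.5871) = 0.6706·0.8737 = 0.5859 mg/L.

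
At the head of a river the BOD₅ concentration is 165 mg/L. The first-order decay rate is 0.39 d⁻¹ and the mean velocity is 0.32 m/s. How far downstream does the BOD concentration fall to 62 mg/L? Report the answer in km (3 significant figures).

69.4 km

From C = C₀·e^(−kt), t = ln(C₀/C)/k = ln(165/62)/0.39 = 0.9788/0.39 = 2.51 d.
Distance = v·t = 0.32 m/s × 2.168e+05 s = 6.939e+04 m = 69.39 km.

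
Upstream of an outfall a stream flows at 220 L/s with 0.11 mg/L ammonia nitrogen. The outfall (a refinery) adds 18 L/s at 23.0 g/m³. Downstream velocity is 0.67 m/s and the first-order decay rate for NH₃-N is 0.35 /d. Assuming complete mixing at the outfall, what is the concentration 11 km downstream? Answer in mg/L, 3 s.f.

18 L/s = 0.018 m³/s.
220 L/s = 0.22 m³/s.
After complete mixing, C₀ = (0.018·23 + 0.22·0.11) / 0.238 = 1.841 mg/L.
Travel time t = 1.1e+04 m / 0.67 m/s = 1.642e+04 s = 0.19 d.
C = 1.841·exp(−0.35·0.19) = 1.841·0.9357 = 1.723 mg/L.

1.72 mg/L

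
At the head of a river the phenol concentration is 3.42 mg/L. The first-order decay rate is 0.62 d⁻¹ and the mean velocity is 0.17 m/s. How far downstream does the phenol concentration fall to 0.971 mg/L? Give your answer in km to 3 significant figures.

From C = C₀·e^(−kt), t = ln(C₀/C)/k = ln(3.42/0.971)/0.62 = 1.259/0.62 = 2.031 d.
Distance = v·t = 0.17 m/s × 1.755e+05 s = 2.983e+04 m = 29.83 km.

29.8 km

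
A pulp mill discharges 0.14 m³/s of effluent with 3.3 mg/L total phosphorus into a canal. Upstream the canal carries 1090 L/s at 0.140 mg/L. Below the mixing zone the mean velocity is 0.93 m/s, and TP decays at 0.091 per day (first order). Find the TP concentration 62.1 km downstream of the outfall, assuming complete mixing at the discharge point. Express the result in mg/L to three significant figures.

1090 L/s = 1.09 m³/s.
After complete mixing, C₀ = (0.14·3.3 + 1.09·0.14) / 1.23 = 0.4997 mg/L.
Travel time t = 6.21e+04 m / 0.93 m/s = 6.677e+04 s = 0.7728 d.
C = 0.4997·exp(−0.091·0.7728) = 0.4997·0.9321 = 0.4657 mg/L.

0.466 mg/L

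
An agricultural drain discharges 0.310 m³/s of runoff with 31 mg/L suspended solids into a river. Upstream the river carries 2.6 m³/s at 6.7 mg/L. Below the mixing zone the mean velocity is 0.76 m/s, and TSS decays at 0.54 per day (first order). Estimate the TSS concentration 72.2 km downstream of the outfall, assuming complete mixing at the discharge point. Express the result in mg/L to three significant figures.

5.13 mg/L

After complete mixing, C₀ = (0.31·31 + 2.6·6.7) / 2.91 = 9.289 mg/L.
Travel time t = 7.22e+04 m / 0.76 m/s = 9.5e+04 s = 1.1 d.
C = 9.289·exp(−0.54·1.1) = 9.289·0.5523 = 5.13 mg/L.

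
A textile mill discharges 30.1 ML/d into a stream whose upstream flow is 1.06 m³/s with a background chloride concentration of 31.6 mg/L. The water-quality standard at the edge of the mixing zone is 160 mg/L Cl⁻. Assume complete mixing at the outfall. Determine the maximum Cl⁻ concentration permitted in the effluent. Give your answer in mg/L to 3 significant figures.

30.1 ML/d = 0.3484 m³/s.
Mass balance: 160·1.408 = 0.3484·Cₑ + 1.06·31.6.
Cₑ = (225.3 − 33.5) / 0.3484 = 550.7 mg/L.

551 mg/L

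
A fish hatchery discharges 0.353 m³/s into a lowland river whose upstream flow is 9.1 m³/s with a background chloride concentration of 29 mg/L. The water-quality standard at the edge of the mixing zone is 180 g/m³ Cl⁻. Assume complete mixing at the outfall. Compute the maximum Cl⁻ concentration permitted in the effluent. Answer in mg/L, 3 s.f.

Mass balance: 180·9.453 = 0.353·Cₑ + 9.1·29.
Cₑ = (1702 − 263.9) / 0.353 = 4073 mg/L.

4070 mg/L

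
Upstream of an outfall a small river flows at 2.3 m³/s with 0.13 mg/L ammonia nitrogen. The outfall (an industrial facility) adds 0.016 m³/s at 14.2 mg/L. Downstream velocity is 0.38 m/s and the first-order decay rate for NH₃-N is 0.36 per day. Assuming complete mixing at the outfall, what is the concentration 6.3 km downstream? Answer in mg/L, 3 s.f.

0.212 mg/L

After complete mixing, C₀ = (0.016·14.2 + 2.3·0.13) / 2.316 = 0.2272 mg/L.
Travel time t = 6300 m / 0.38 m/s = 1.658e+04 s = 0.1919 d.
C = 0.2272·exp(−0.36·0.1919) = 0.2272·0.9333 = 0.212 mg/L.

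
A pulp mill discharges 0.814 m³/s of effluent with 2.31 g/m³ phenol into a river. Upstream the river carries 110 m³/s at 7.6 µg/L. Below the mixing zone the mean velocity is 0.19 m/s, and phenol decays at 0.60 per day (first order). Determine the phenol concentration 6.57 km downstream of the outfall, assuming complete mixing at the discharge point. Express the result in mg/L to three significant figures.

7.6 µg/L = 0.0076 mg/L.
After complete mixing, C₀ = (0.814·2.31 + 110·0.0076) / 110.8 = 0.02451 mg/L.
Travel time t = 6570 m / 0.19 m/s = 3.458e+04 s = 0.4002 d.
C = 0.02451·exp(−0.60·0.4002) = 0.02451·0.7865 = 0.01928 mg/L.

0.0193 mg/L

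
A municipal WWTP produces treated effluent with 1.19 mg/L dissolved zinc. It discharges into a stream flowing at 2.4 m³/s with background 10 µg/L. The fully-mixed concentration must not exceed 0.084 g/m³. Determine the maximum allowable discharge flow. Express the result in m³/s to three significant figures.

10 µg/L = 0.01 mg/L.
Mass balance at complete mixing: C_std·(Q_w + Q_r) = Q_w·C_e + Q_r·C_b.
Rearranging, Q_w = Q_r·(C_std − C_b)/(C_e − C_std) = 2.4·(0.084 − 0.01) / (1.19 − 0.084) = 0.1606 m³/s.

0.161 m³/s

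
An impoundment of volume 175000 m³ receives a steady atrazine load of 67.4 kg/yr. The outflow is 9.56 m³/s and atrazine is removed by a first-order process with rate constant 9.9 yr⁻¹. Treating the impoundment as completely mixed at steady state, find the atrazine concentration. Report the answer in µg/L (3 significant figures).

0.222 µg/L

Outflow Q = 9.56 m³/s × 3.156e+07 s/yr = 3.017e+08 m³/yr.
Steady-state CSTR mass balance: W = Q·C + k·V·C, so C = W/(Q + kV).
Q + kV = 3.017e+08 + 9.9·175000 = 3.034e+08 m³/yr.
C = 67.4/3.034e+08 = 2.221e-07 kg/m³ = 0.0002221 mg/L = 0.2221 µg/L.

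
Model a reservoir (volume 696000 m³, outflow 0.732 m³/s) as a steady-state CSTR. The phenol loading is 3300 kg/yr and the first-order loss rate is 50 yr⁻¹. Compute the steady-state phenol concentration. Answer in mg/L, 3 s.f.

0.0570 mg/L

Outflow Q = 0.732 m³/s × 3.156e+07 s/yr = 2.31e+07 m³/yr.
Steady-state CSTR mass balance: W = Q·C + k·V·C, so C = W/(Q + kV).
Q + kV = 2.31e+07 + 50·696000 = 5.79e+07 m³/yr.
C = 3300/5.79e+07 = 5.699e-05 kg/m³ = 0.05699 mg/L.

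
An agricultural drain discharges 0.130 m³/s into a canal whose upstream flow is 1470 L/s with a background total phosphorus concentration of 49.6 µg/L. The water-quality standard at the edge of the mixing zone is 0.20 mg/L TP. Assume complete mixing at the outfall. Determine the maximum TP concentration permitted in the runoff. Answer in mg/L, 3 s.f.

1470 L/s = 1.47 m³/s.
49.6 µg/L = 0.0496 mg/L.
Mass balance: 0.2·1.6 = 0.13·Cₑ + 1.47·0.0496.
Cₑ = (0.32 − 0.07291) / 0.13 = 1.901 mg/L.

1.90 mg/L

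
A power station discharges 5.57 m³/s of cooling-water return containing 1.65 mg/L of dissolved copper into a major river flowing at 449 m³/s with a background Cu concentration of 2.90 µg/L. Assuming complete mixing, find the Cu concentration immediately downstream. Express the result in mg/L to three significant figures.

0.0231 mg/L

2.90 µg/L = 0.0029 mg/L.
By mass balance at complete mixing, C = (5.57·1.65 + 449·0.0029) / (5.57 + 449) = 10.49/454.6 = 0.02308 mg/L.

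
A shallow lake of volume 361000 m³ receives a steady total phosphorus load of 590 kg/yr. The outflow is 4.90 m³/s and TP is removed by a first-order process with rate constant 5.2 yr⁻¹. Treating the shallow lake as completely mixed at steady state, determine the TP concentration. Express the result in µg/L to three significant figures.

Outflow Q = 4.90 m³/s × 3.156e+07 s/yr = 1.546e+08 m³/yr.
Steady-state CSTR mass balance: W = Q·C + k·V·C, so C = W/(Q + kV).
Q + kV = 1.546e+08 + 5.2·361000 = 1.565e+08 m³/yr.
C = 590/1.565e+08 = 3.77e-06 kg/m³ = 0.00377 mg/L = 3.77 µg/L.

3.77 µg/L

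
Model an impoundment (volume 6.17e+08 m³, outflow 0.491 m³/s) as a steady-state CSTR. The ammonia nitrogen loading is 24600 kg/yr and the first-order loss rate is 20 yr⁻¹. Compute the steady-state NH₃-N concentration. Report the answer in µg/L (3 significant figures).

Outflow Q = 0.491 m³/s × 3.156e+07 s/yr = 1.549e+07 m³/yr.
Steady-state CSTR mass balance: W = Q·C + k·V·C, so C = W/(Q + kV).
Q + kV = 1.549e+07 + 20·6.17e+08 = 1.236e+10 m³/yr.
C = 24600/1.236e+10 = 1.991e-06 kg/m³ = 0.001991 mg/L = 1.991 µg/L.

1.99 µg/L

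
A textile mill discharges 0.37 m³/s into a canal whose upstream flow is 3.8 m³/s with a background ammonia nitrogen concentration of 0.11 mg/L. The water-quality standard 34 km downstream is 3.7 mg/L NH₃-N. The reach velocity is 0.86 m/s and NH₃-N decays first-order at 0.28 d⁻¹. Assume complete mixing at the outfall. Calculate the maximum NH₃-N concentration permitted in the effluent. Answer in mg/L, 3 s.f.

Travel time to the compliance point: t = 3.4e+04/0.86 = 3.953e+04 s = 0.4576 d; decay factor exp(−0.28·0.4576) = 0.8797.
So the concentration just after mixing may be at most 3.7/0.8797 = 4.206 mg/L.
Mass balance: 4.206·4.17 = 0.37·Cₑ + 3.8·0.11.
Cₑ = (17.54 − 0.418) / 0.37 = 46.27 mg/L.

46.3 mg/L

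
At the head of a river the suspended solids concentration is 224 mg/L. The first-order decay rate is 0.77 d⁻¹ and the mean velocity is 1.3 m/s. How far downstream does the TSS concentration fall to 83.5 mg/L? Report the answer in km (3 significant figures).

From C = C₀·e^(−kt), t = ln(C₀/C)/k = ln(224/83.5)/0.77 = 0.9868/0.77 = 1.282 d.
Distance = v·t = 1.3 m/s × 1.107e+05 s = 1.439e+05 m = 143.9 km.

144 km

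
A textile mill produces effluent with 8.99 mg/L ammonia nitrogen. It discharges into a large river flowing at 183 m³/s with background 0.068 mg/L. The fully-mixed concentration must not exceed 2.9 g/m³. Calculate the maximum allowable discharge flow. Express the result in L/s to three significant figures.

85100 L/s

Mass balance at complete mixing: C_std·(Q_w + Q_r) = Q_w·C_e + Q_r·C_b.
Rearranging, Q_w = Q_r·(C_std − C_b)/(C_e − C_std) = 183·(2.9 − 0.068) / (8.99 − 2.9) = 85.1 m³/s.
= 8.51e+04 L/s.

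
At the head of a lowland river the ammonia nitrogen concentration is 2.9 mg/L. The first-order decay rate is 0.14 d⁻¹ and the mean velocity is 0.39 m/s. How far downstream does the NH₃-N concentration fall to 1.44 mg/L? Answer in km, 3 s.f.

From C = C₀·e^(−kt), t = ln(C₀/C)/k = ln(2.9/1.44)/0.14 = 0.7001/0.14 = 5 d.
Distance = v·t = 0.39 m/s × 4.32e+05 s = 1.685e+05 m = 168.5 km.

168 km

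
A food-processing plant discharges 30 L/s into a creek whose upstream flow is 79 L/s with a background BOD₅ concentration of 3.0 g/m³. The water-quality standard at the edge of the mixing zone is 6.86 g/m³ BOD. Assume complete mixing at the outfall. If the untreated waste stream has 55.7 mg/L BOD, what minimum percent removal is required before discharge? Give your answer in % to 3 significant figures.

30 L/s = 0.03 m³/s.
79 L/s = 0.079 m³/s.
Mass balance: 6.86·0.109 = 0.03·Cₑ + 0.079·3.
Cₑ = (0.7477 − 0.237) / 0.03 = 17.02 mg/L.
Required removal = 1 − 17.02/55.7 = 69.44 %.

69.4 %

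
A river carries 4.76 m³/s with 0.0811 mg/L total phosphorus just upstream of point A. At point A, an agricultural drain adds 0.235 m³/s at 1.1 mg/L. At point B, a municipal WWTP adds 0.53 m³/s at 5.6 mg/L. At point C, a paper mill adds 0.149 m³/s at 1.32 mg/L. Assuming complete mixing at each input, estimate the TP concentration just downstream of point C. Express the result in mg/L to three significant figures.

After input A: C = (4.76·0.0811 + 0.235·1.1) / 4.995 = 0.129 mg/L.
After input B: C = (4.995·0.129 + 0.53·5.6) / 5.525 = 0.6539 mg/L.
After input C: C = (5.525·0.6539 + 0.149·1.32) / 5.674 = 0.6713 mg/L.

0.671 mg/L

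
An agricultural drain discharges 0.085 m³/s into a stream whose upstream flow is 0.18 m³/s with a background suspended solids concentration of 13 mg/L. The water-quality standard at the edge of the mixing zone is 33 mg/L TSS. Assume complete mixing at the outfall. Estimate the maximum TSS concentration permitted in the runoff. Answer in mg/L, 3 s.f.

Mass balance: 33·0.265 = 0.085·Cₑ + 0.18·13.
Cₑ = (8.745 − 2.34) / 0.085 = 75.35 mg/L.

75.4 mg/L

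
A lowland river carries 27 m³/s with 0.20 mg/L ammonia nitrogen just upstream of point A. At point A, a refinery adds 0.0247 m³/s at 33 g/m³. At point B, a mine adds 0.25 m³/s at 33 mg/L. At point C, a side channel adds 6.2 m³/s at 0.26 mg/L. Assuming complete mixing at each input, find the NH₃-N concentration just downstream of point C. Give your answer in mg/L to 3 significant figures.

After input A: C = (27·0.2 + 0.0247·33) / 27.02 = 0.23 mg/L.
After input B: C = (27.02·0.23 + 0.25·33) / 27.27 = 0.5303 mg/L.
After input C: C = (27.27·0.5303 + 6.2·0.26) / 33.47 = 0.4803 mg/L.

0.480 mg/L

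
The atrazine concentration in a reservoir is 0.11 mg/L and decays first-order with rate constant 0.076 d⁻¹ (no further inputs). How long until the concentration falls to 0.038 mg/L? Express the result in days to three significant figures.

14.0 d

t = ln(C₀/C)/k = ln(0.11/0.038)/0.076 = 1.063/0.076 = 13.99 d.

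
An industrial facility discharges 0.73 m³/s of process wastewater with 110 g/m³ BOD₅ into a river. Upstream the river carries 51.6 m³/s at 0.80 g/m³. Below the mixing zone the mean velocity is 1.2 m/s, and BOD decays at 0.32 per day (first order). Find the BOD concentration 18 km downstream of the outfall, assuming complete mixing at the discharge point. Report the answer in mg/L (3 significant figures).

After complete mixing, C₀ = (0.73·110 + 51.6·0.8) / 52.33 = 2.323 mg/L.
Travel time t = 1.8e+04 m / 1.2 m/s = 1.5e+04 s = 0.1736 d.
C = 2.323·exp(−0.32·0.1736) = 2.323·0.946 = 2.198 mg/L.

2.20 mg/L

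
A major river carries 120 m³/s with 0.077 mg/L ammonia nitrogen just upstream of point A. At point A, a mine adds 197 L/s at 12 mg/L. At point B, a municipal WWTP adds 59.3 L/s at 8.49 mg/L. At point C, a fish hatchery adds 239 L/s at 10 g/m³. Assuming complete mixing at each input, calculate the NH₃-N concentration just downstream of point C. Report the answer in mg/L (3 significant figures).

197 L/s = 0.197 m³/s.
After input A: C = (120·0.077 + 0.197·12) / 120.2 = 0.09654 mg/L.
59.3 L/s = 0.0593 m³/s.
After input B: C = (120.2·0.09654 + 0.0593·8.49) / 120.3 = 0.1007 mg/L.
239 L/s = 0.239 m³/s.
After input C: C = (120.3·0.1007 + 0.239·10) / 120.5 = 0.1203 mg/L.

0.120 mg/L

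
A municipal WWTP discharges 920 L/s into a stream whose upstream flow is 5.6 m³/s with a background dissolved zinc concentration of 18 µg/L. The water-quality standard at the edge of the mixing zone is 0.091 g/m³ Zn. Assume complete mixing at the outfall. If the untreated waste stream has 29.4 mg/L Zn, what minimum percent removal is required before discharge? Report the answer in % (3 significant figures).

98.2 %

920 L/s = 0.92 m³/s.
18 µg/L = 0.018 mg/L.
Mass balance: 0.091·6.52 = 0.92·Cₑ + 5.6·0.018.
Cₑ = (0.5933 − 0.1008) / 0.92 = 0.5353 mg/L.
Required removal = 1 − 0.5353/29.4 = 98.18 %.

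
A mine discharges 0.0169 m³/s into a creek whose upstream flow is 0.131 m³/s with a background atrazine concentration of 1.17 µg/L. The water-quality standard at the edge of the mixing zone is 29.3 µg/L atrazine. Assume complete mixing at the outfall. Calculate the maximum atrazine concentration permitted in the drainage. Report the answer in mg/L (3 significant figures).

1.17 µg/L = 0.00117 mg/L.
29.3 µg/L = 0.0293 mg/L.
Mass balance: 0.0293·0.1479 = 0.0169·Cₑ + 0.131·0.00117.
Cₑ = (0.004333 − 0.0001533) / 0.0169 = 0.2473 mg/L.

0.247 mg/L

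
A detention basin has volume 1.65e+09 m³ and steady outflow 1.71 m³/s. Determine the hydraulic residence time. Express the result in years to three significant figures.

Q = 1.71 m³/s × 3.156e+07 s/yr = 5.396e+07 m³/yr.
Hydraulic residence time τ = V/Q = 1.65e+09/5.396e+07 = 30.58 yr.

30.6 yr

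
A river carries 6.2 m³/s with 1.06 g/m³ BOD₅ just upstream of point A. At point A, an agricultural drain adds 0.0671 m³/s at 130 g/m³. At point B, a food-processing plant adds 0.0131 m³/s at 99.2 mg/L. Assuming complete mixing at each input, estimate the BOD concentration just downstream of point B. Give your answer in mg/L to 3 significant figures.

After input A: C = (6.2·1.06 + 0.0671·130) / 6.267 = 2.441 mg/L.
After input B: C = (6.267·2.441 + 0.0131·99.2) / 6.28 = 2.642 mg/L.

2.64 mg/L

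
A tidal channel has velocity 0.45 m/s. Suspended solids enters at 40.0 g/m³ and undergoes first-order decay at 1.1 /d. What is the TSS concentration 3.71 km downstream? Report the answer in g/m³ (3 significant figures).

36.0 g/m³

Travel time t = 3.71 km / 0.45 m/s = 3710/0.45 = 8244 s = 0.09542 d.
First-order decay: C = 40.0·exp(−1.1·0.09542) = 40.0·0.9004 = 36.01 g/m³.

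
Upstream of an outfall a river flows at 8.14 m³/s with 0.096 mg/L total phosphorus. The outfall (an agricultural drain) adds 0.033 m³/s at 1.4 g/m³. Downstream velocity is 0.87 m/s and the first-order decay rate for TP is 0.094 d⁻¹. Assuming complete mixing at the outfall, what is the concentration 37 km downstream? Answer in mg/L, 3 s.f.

0.0967 mg/L

After complete mixing, C₀ = (0.033·1.4 + 8.14·0.096) / 8.173 = 0.1013 mg/L.
Travel time t = 3.7e+04 m / 0.87 m/s = 4.253e+04 s = 0.4922 d.
C = 0.1013·exp(−0.094·0.4922) = 0.1013·0.9548 = 0.09669 mg/L.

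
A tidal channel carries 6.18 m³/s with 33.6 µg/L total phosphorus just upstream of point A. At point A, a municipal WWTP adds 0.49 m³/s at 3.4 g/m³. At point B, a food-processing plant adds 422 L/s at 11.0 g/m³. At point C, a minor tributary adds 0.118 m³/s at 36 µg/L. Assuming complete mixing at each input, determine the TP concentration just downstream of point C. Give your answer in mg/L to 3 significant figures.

0.904 mg/L

33.6 µg/L = 0.0336 mg/L.
After input A: C = (6.18·0.0336 + 0.49·3.4) / 6.67 = 0.2809 mg/L.
422 L/s = 0.422 m³/s.
After input B: C = (6.67·0.2809 + 0.422·11) / 7.092 = 0.9187 mg/L.
36 µg/L = 0.036 mg/L.
After input C: C = (7.092·0.9187 + 0.118·0.036) / 7.21 = 0.9043 mg/L.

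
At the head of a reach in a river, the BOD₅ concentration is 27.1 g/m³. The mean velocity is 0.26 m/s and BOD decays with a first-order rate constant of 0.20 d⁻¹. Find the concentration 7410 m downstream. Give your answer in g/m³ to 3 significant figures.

Travel time t = 7410 m / 0.26 m/s = 7410/0.26 = 2.85e+04 s = 0.3299 d.
First-order decay: C = 27.1·exp(−0.20·0.3299) = 27.1·0.9362 = 25.37 g/m³.

25.4 g/m³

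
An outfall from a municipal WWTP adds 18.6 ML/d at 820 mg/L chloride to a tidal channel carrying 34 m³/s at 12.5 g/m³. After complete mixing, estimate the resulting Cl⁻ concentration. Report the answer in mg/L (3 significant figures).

18.6 ML/d = 0.2153 m³/s.
By mass balance at complete mixing, C = (0.2153·820 + 34·12.5) / (0.2153 + 34) = 601.5/34.22 = 17.58 mg/L.

17.6 mg/L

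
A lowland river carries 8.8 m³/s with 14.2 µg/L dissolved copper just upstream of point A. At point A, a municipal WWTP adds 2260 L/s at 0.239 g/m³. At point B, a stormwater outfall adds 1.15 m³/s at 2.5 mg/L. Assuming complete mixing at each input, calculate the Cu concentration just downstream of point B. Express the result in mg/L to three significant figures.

14.2 µg/L = 0.0142 mg/L.
2260 L/s = 2.26 m³/s.
After input A: C = (8.8·0.0142 + 2.26·0.239) / 11.06 = 0.06014 mg/L.
After input B: C = (11.06·0.06014 + 1.15·2.5) / 12.21 = 0.2899 mg/L.

0.290 mg/L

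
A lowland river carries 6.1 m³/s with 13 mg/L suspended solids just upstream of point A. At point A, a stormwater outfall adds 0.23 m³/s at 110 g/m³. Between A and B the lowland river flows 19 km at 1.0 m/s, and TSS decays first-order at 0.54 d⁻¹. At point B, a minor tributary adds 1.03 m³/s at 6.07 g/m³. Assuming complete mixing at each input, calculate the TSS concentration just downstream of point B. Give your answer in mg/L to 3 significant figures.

After input A: C = (6.1·13 + 0.23·110) / 6.33 = 16.52 mg/L.
Over the 19 km reach to input B (t = 1.9e+04 s = 0.2199 d), decay gives C = 16.52·exp(−0.54·0.2199) = 14.67 mg/L.
After input B: C = (6.33·14.67 + 1.03·6.07) / 7.36 = 13.47 mg/L.

13.5 mg/L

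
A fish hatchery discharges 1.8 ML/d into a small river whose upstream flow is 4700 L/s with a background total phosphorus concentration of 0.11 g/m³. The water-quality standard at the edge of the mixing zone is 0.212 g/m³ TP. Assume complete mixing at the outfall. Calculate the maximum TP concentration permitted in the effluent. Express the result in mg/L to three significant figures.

1.8 ML/d = 0.02083 m³/s.
4700 L/s = 4.7 m³/s.
Mass balance: 0.212·4.721 = 0.02083·Cₑ + 4.7·0.11.
Cₑ = (1.001 − 0.517) / 0.02083 = 23.22 mg/L.

23.2 mg/L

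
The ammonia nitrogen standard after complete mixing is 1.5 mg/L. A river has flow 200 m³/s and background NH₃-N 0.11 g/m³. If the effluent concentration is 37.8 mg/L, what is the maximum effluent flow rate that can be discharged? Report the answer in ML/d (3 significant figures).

Mass balance at complete mixing: C_std·(Q_w + Q_r) = Q_w·C_e + Q_r·C_b.
Rearranging, Q_w = Q_r·(C_std − C_b)/(C_e − C_std) = 200·(1.5 − 0.11) / (37.8 − 1.5) = 7.658 m³/s.
= 661.7 ML/d.

662 ML/d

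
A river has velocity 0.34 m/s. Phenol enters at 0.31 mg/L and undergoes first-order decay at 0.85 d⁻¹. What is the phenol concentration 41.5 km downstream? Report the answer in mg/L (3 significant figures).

0.0933 mg/L

Travel time t = 41.5 km / 0.34 m/s = 4.15e+04/0.34 = 1.221e+05 s = 1.413 d.
First-order decay: C = 0.31·exp(−0.85·1.413) = 0.31·0.301 = 0.09329 mg/L.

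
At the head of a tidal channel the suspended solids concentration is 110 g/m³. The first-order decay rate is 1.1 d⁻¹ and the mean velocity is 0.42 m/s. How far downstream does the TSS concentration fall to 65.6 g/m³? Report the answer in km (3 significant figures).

From C = C₀·e^(−kt), t = ln(C₀/C)/k = ln(110/65.6)/1.1 = 0.5169/1.1 = 0.4699 d.
Distance = v·t = 0.42 m/s × 4.06e+04 s = 1.705e+04 m = 17.05 km.

17.1 km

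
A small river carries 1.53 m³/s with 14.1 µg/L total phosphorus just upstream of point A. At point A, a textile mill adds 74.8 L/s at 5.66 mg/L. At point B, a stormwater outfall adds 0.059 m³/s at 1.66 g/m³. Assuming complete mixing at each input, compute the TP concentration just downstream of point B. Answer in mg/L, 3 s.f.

0.326 mg/L

14.1 µg/L = 0.0141 mg/L.
74.8 L/s = 0.0748 m³/s.
After input A: C = (1.53·0.0141 + 0.0748·5.66) / 1.605 = 0.2773 mg/L.
After input B: C = (1.605·0.2773 + 0.059·1.66) / 1.664 = 0.3263 mg/L.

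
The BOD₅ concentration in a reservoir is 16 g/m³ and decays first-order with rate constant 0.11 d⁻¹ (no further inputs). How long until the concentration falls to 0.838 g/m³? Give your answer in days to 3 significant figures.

26.8 d

t = ln(C₀/C)/k = ln(16/0.838)/0.11 = 2.949/0.11 = 26.81 d.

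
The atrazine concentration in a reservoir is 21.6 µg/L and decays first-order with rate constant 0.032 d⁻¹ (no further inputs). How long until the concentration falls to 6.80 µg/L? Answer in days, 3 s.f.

36.1 d

t = ln(C₀/C)/k = ln(21.6/6.80)/0.032 = 1.156/0.032 = 36.12 d.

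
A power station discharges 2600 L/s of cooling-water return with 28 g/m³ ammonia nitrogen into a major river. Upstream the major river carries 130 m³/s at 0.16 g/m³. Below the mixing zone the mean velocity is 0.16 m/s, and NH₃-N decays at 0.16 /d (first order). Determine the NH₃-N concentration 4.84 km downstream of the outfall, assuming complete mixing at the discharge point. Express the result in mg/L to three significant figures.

0.667 mg/L

2600 L/s = 2.6 m³/s.
After complete mixing, C₀ = (2.6·28 + 130·0.16) / 132.6 = 0.7059 mg/L.
Travel time t = 4840 m / 0.16 m/s = 3.025e+04 s = 0.3501 d.
C = 0.7059·exp(−0.16·0.3501) = 0.7059·0.9455 = 0.6674 mg/L.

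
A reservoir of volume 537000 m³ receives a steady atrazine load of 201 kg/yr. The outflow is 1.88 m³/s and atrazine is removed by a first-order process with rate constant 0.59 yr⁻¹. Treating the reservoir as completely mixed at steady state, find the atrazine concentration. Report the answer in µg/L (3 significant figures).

Outflow Q = 1.88 m³/s × 3.156e+07 s/yr = 5.933e+07 m³/yr.
Steady-state CSTR mass balance: W = Q·C + k·V·C, so C = W/(Q + kV).
Q + kV = 5.933e+07 + 0.59·537000 = 5.965e+07 m³/yr.
C = 201/5.965e+07 = 3.37e-06 kg/m³ = 0.00337 mg/L = 3.37 µg/L.

3.37 µg/L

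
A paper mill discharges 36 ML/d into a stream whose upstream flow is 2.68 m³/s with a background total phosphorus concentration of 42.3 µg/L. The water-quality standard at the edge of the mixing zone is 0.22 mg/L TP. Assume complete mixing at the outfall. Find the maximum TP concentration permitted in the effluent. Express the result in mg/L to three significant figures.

36 ML/d = 0.4167 m³/s.
42.3 µg/L = 0.0423 mg/L.
Mass balance: 0.22·3.097 = 0.4167·Cₑ + 2.68·0.0423.
Cₑ = (0.6813 − 0.1134) / 0.4167 = 1.363 mg/L.

1.36 mg/L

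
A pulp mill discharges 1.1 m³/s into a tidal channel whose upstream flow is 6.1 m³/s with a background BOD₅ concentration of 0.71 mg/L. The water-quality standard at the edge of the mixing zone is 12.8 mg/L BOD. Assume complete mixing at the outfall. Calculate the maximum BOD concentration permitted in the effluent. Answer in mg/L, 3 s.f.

79.8 mg/L

Mass balance: 12.8·7.2 = 1.1·Cₑ + 6.1·0.71.
Cₑ = (92.16 − 4.331) / 1.1 = 79.84 mg/L.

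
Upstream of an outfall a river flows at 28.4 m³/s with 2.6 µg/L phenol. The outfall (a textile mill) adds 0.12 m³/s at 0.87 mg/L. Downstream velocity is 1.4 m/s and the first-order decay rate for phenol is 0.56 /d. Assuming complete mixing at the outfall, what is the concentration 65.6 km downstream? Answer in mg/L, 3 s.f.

0.00461 mg/L

2.6 µg/L = 0.0026 mg/L.
After complete mixing, C₀ = (0.12·0.87 + 28.4·0.0026) / 28.52 = 0.00625 mg/L.
Travel time t = 6.56e+04 m / 1.4 m/s = 4.686e+04 s = 0.5423 d.
C = 0.00625·exp(−0.56·0.5423) = 0.00625·0.7381 = 0.004613 mg/L.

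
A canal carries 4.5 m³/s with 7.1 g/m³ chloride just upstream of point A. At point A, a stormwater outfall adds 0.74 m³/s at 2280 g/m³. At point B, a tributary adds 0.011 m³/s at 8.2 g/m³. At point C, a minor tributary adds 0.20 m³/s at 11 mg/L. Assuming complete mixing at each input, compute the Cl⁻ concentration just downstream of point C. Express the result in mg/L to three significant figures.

316 mg/L

After input A: C = (4.5·7.1 + 0.74·2280) / 5.24 = 328.1 mg/L.
After input B: C = (5.24·328.1 + 0.011·8.2) / 5.251 = 327.4 mg/L.
After input C: C = (5.251·327.4 + 0.2·11) / 5.451 = 315.8 mg/L.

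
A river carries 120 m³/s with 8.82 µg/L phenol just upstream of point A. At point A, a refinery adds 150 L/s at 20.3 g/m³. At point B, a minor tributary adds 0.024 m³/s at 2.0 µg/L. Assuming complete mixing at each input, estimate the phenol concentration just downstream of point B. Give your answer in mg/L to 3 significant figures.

0.0341 mg/L

8.82 µg/L = 0.00882 mg/L.
150 L/s = 0.15 m³/s.
After input A: C = (120·0.00882 + 0.15·20.3) / 120.2 = 0.03415 mg/L.
2.0 µg/L = 0.002 mg/L.
After input B: C = (120.2·0.03415 + 0.024·0.002) / 120.2 = 0.03415 mg/L.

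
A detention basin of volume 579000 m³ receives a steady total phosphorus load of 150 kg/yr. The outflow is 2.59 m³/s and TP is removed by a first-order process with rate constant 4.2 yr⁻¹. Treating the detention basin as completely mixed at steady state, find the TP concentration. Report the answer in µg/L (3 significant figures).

Outflow Q = 2.59 m³/s × 3.156e+07 s/yr = 8.173e+07 m³/yr.
Steady-state CSTR mass balance: W = Q·C + k·V·C, so C = W/(Q + kV).
Q + kV = 8.173e+07 + 4.2·579000 = 8.417e+07 m³/yr.
C = 150/8.417e+07 = 1.782e-06 kg/m³ = 0.001782 mg/L = 1.782 µg/L.

1.78 µg/L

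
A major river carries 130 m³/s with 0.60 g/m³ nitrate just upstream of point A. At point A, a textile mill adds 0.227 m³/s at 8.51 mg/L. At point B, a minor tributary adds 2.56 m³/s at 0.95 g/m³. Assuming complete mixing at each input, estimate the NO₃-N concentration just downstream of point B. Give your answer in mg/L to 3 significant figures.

After input A: C = (130·0.6 + 0.227·8.51) / 130.2 = 0.6138 mg/L.
After input B: C = (130.2·0.6138 + 2.56·0.95) / 132.8 = 0.6203 mg/L.

0.620 mg/L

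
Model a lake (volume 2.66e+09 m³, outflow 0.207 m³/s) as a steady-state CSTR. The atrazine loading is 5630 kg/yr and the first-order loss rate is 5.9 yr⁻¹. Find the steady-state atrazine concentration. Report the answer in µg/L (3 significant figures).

Outflow Q = 0.207 m³/s × 3.156e+07 s/yr = 6.532e+06 m³/yr.
Steady-state CSTR mass balance: W = Q·C + k·V·C, so C = W/(Q + kV).
Q + kV = 6.532e+06 + 5.9·2.66e+09 = 1.57e+10 m³/yr.
C = 5630/1.57e+10 = 3.586e-07 kg/m³ = 0.0003586 mg/L = 0.3586 µg/L.

0.359 µg/L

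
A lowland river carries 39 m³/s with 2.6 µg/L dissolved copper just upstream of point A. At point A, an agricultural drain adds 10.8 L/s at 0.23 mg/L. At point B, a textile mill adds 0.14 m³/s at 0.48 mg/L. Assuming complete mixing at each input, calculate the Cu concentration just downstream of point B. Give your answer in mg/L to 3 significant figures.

2.6 µg/L = 0.0026 mg/L.
10.8 L/s = 0.0108 m³/s.
After input A: C = (39·0.0026 + 0.0108·0.23) / 39.01 = 0.002663 mg/L.
After input B: C = (39.01·0.002663 + 0.14·0.48) / 39.15 = 0.00437 mg/L.

0.00437 mg/L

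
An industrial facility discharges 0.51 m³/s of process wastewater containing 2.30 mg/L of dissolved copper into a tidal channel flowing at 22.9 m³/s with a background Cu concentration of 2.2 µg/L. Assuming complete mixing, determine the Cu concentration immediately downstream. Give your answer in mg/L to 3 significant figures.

2.2 µg/L = 0.0022 mg/L.
By mass balance at complete mixing, C = (0.51·2.3 + 22.9·0.0022) / (0.51 + 22.9) = 1.223/23.41 = 0.05226 mg/L.

0.0523 mg/L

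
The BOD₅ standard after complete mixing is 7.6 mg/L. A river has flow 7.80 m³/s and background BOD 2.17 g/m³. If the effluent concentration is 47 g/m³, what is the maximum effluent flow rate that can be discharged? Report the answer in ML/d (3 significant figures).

92.9 ML/d

Mass balance at complete mixing: C_std·(Q_w + Q_r) = Q_w·C_e + Q_r·C_b.
Rearranging, Q_w = Q_r·(C_std − C_b)/(C_e − C_std) = 7.80·(7.6 − 2.17) / (47 − 7.6) = 1.075 m³/s.
= 92.88 ML/d.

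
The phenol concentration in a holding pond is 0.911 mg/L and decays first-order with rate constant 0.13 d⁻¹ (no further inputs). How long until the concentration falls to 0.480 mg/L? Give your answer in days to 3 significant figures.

4.93 d

t = ln(C₀/C)/k = ln(0.911/0.480)/0.13 = 0.6408/0.13 = 4.929 d.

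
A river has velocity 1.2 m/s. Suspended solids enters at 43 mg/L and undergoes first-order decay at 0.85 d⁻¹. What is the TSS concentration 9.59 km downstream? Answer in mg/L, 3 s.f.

Travel time t = 9.59 km / 1.2 m/s = 9590/1.2 = 7992 s = 0.0925 d.
First-order decay: C = 43·exp(−0.85·0.0925) = 43·0.9244 = 39.75 mg/L.

39.7 mg/L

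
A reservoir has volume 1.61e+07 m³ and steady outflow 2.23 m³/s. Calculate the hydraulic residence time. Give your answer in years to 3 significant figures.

Q = 2.23 m³/s × 3.156e+07 s/yr = 7.037e+07 m³/yr.
Hydraulic residence time τ = V/Q = 1.61e+07/7.037e+07 = 0.2288 yr.

0.229 yr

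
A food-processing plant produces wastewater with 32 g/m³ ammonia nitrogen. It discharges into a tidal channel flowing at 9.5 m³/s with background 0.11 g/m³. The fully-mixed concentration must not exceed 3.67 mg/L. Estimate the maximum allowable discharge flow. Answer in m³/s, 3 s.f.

Mass balance at complete mixing: C_std·(Q_w + Q_r) = Q_w·C_e + Q_r·C_b.
Rearranging, Q_w = Q_r·(C_std − C_b)/(C_e − C_std) = 9.5·(3.67 − 0.11) / (32 − 3.67) = 1.194 m³/s.

1.19 m³/s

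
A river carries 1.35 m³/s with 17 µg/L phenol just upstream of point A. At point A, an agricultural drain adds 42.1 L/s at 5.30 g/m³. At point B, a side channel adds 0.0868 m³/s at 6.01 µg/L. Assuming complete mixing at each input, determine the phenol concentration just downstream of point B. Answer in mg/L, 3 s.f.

0.167 mg/L

17 µg/L = 0.017 mg/L.
42.1 L/s = 0.0421 m³/s.
After input A: C = (1.35·0.017 + 0.0421·5.3) / 1.392 = 0.1768 mg/L.
6.01 µg/L = 0.00601 mg/L.
After input B: C = (1.392·0.1768 + 0.0868·0.00601) / 1.479 = 0.1667 mg/L.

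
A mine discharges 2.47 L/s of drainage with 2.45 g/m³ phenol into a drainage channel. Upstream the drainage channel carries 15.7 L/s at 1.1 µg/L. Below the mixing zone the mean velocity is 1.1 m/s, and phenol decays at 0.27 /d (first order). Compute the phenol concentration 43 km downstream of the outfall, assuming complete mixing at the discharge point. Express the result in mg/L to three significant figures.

0.296 mg/L

2.47 L/s = 0.00247 m³/s.
15.7 L/s = 0.0157 m³/s.
1.1 µg/L = 0.0011 mg/L.
After complete mixing, C₀ = (0.00247·2.45 + 0.0157·0.0011) / 0.01817 = 0.334 mg/L.
Travel time t = 4.3e+04 m / 1.1 m/s = 3.909e+04 s = 0.4524 d.
C = 0.334·exp(−0.27·0.4524) = 0.334·0.885 = 0.2956 mg/L.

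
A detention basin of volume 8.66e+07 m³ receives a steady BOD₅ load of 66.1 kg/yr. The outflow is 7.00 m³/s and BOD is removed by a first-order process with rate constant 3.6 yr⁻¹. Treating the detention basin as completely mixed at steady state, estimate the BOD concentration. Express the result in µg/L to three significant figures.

0.124 µg/L

Outflow Q = 7.00 m³/s × 3.156e+07 s/yr = 2.209e+08 m³/yr.
Steady-state CSTR mass balance: W = Q·C + k·V·C, so C = W/(Q + kV).
Q + kV = 2.209e+08 + 3.6·8.66e+07 = 5.327e+08 m³/yr.
C = 66.1/5.327e+08 = 1.241e-07 kg/m³ = 0.0001241 mg/L = 0.1241 µg/L.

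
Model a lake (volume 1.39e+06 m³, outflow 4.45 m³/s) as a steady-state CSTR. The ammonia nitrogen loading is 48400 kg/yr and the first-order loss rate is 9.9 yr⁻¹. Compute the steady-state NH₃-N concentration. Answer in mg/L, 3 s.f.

Outflow Q = 4.45 m³/s × 3.156e+07 s/yr = 1.404e+08 m³/yr.
Steady-state CSTR mass balance: W = Q·C + k·V·C, so C = W/(Q + kV).
Q + kV = 1.404e+08 + 9.9·1.39e+06 = 1.542e+08 m³/yr.
C = 48400/1.542e+08 = 0.0003139 kg/m³ = 0.3139 mg/L.

0.314 mg/L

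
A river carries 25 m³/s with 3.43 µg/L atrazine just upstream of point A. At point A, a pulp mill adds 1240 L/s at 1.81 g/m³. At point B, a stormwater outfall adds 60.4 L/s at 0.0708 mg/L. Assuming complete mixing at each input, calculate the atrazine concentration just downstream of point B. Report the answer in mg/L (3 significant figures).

0.0888 mg/L

3.43 µg/L = 0.00343 mg/L.
1240 L/s = 1.24 m³/s.
After input A: C = (25·0.00343 + 1.24·1.81) / 26.24 = 0.0888 mg/L.
60.4 L/s = 0.0604 m³/s.
After input B: C = (26.24·0.0888 + 0.0604·0.0708) / 26.3 = 0.08876 mg/L.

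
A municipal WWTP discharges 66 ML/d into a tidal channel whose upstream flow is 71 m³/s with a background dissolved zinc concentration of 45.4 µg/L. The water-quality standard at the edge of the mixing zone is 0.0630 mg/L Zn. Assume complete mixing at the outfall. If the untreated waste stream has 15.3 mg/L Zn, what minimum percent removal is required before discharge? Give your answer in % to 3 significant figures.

88.9 %

66 ML/d = 0.7639 m³/s.
45.4 µg/L = 0.0454 mg/L.
Mass balance: 0.063·71.76 = 0.7639·Cₑ + 71·0.0454.
Cₑ = (4.521 − 3.223) / 0.7639 = 1.699 mg/L.
Required removal = 1 − 1.699/15.3 = 88.9 %.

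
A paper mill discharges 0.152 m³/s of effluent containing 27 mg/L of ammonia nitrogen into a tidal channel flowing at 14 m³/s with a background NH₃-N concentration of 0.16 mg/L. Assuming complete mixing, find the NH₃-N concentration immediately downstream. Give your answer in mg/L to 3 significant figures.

0.448 mg/L

By mass balance at complete mixing, C = (0.152·27 + 14·0.16) / (0.152 + 14) = 6.344/14.15 = 0.4483 mg/L.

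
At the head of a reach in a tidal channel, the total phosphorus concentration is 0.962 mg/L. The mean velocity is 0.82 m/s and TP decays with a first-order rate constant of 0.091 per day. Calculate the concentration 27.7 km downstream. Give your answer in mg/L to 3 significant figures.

0.928 mg/L

Travel time t = 27.7 km / 0.82 m/s = 2.77e+04/0.82 = 3.378e+04 s = 0.391 d.
First-order decay: C = 0.962·exp(−0.091·0.391) = 0.962·0.965 = 0.9284 mg/L.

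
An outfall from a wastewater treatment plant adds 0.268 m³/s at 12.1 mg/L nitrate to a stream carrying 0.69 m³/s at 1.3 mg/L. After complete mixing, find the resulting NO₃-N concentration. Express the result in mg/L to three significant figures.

By mass balance at complete mixing, C = (0.268·12.1 + 0.69·1.3) / (0.268 + 0.69) = 4.14/0.958 = 4.321 mg/L.

4.32 mg/L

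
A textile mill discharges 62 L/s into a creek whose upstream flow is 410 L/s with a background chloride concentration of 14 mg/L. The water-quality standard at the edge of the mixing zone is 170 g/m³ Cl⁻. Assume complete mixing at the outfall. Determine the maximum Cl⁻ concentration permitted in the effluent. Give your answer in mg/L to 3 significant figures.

62 L/s = 0.062 m³/s.
410 L/s = 0.41 m³/s.
Mass balance: 170·0.472 = 0.062·Cₑ + 0.41·14.
Cₑ = (80.24 − 5.74) / 0.062 = 1202 mg/L.

1200 mg/L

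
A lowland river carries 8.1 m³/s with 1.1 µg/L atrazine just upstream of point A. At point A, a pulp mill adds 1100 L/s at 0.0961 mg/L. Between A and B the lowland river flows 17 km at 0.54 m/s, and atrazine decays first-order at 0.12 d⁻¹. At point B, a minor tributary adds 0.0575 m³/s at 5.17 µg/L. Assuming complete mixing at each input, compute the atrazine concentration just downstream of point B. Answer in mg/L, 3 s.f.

1.1 µg/L = 0.0011 mg/L.
1100 L/s = 1.1 m³/s.
After input A: C = (8.1·0.0011 + 1.1·0.0961) / 9.2 = 0.01246 mg/L.
Over the 17 km reach to input B (t = 3.148e+04 s = 0.3644 d), decay gives C = 0.01246·exp(−0.12·0.3644) = 0.01193 mg/L.
5.17 µg/L = 0.00517 mg/L.
After input B: C = (9.2·0.01193 + 0.0575·0.00517) / 9.257 = 0.01188 mg/L.

0.0119 mg/L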